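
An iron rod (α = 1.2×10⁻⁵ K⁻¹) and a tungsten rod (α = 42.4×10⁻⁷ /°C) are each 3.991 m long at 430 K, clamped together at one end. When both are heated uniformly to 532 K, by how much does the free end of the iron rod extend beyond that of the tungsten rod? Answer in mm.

ΔT = 102 K
iron: ΔL = 1.2×10⁻⁵ × 3.991 m × 102 = 4.8850×10⁻³ m = 4.8850 mm
tungsten: ΔL = 42.4×10⁻⁷ × 3.991 m × 102 = 1.7260×10⁻³ m = 1.7260 mm
difference = 4.8850 − 1.7260 = 3.159 mm

3.16 mm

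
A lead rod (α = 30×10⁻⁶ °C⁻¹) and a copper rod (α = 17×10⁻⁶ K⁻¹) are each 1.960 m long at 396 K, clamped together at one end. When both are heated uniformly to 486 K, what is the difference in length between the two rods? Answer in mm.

2.29 mm

ΔT = 90 K
lead: ΔL = 30×10⁻⁶ × 1.960 m × 90 = 5.2920×10⁻³ m = 5.2920 mm
copper: ΔL = 17×10⁻⁶ × 1.960 m × 90 = 2.9988×10⁻³ m = 2.9988 mm
difference = 5.2920 − 2.9988 = 2.2932 mm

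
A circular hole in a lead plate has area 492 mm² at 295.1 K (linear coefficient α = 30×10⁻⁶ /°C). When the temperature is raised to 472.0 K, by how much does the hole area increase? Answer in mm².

Area coefficient ≈ 2α; |ΔT| = 176.9 K
ΔA = 2αA₀ΔT = 2(30×10⁻⁶)(492)(176.9) = 5.22 mm²

ΔA = 5.22 mm²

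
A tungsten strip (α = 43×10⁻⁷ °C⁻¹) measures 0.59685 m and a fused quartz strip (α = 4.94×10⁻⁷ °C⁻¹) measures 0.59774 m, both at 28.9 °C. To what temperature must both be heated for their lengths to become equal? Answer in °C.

T = 420.8 °C

Equal length when α₁L₁ΔT − α₂L₂ΔT = L₂ − L₁ = 8.90×10⁻⁴ m
α₁L₁ = 2.566455×10⁻⁶, α₂L₂ = 2.9528356×10⁻⁷ → Δ(αL) = 2.27117144×10⁻⁶ m/K
ΔT = 8.90×10⁻⁴ / 2.27117144×10⁻⁶ = 391.868 K, so T = 28.9 + 391.868 = 420.768 °C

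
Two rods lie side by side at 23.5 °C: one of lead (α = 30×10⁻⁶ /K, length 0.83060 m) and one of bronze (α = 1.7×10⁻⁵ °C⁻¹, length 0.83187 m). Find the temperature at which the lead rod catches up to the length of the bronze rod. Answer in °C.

T = 141.4 °C

Equal length when α₁L₁ΔT − α₂L₂ΔT = L₂ − L₁ = 1.27×10⁻³ m
α₁L₁ = 2.4918×10⁻⁵, α₂L₂ = 1.414179×10⁻⁵ → Δ(αL) = 1.077621×10⁻⁵ m/K
ΔT = 1.27×10⁻³ / 1.077621×10⁻⁵ = 117.852 K, so T = 23.5 + 117.852 = 141.352 °C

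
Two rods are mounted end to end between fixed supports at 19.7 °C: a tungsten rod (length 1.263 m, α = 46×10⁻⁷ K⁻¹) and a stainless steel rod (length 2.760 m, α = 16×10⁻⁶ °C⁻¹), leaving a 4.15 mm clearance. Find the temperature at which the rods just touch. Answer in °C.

α₁L₁ = 5.8098×10⁻⁶ m/K, α₂L₂ = 4.416×10⁻⁵ m/K → total 4.99698×10⁻⁵ m/K
ΔT = g/(α₁L₁+α₂L₂) = 4.15×10⁻³ / 4.99698×10⁻⁵ = 83.05 K
T = 19.7 + 83.05 = 102.75 °C

T = 103 °C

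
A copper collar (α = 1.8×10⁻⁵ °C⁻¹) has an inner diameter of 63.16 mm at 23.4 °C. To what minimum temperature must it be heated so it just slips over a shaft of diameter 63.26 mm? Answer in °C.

T = 111 °C

Required Δd = 63.26 − 63.16 = 0.10 mm
Δd = αd₀ΔT ⇒ ΔT = Δd/(αd₀) = 0.10 / (1.8×10⁻⁵ × 63.16) = 87.96 K
T_min = 23.4 + 87.96 = 111.36 °C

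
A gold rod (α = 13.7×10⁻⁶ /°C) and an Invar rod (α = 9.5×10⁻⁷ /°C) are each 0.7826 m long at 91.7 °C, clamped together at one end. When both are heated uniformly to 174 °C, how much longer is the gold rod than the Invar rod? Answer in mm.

ΔT = 82.3 K
gold: ΔL = 13.7×10⁻⁶ × 0.7826 m × 82.3 = 8.8239×10⁻⁴ m = 0.88239 mm
Invar: ΔL = 9.5×10⁻⁷ × 0.7826 m × 82.3 = 6.1188×10⁻⁵ m = 0.061188 mm
difference = 0.88239 − 0.061188 = 0.821202 mm

0.821 mm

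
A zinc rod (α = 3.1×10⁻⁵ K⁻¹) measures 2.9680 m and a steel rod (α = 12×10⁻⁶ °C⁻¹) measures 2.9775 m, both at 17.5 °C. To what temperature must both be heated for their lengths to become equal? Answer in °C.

T = 186.3 °C

Equal length when α₁L₁ΔT − α₂L₂ΔT = L₂ − L₁ = 9.50×10⁻³ m
α₁L₁ = 9.2008×10⁻⁵, α₂L₂ = 3.573×10⁻⁵ → Δ(αL) = 5.6278×10⁻⁵ m/K
ΔT = 9.50×10⁻³ / 5.6278×10⁻⁵ = 168.805 K, so T = 17.5 + 168.805 = 186.305 °C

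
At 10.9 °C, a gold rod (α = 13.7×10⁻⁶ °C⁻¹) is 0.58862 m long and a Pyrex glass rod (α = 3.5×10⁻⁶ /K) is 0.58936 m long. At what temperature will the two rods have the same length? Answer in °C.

Equal length when α₁L₁ΔT − α₂L₂ΔT = L₂ − L₁ = 7.40×10⁻⁴ m
α₁L₁ = 8.064094×10⁻⁶, α₂L₂ = 2.06276×10⁻⁶ → Δ(αL) = 6.001334×10⁻⁶ m/K
ΔT = 7.40×10⁻⁴ / 6.001334×10⁻⁶ = 123.306 K, so T = 10.9 + 123.306 = 134.206 °C

T = 134.2 °C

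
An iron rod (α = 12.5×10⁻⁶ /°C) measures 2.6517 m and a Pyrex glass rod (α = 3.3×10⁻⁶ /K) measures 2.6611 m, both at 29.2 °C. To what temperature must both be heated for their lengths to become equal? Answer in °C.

L₁(1 + α₁ΔT) = L₂(1 + α₂ΔT) ⇒ ΔT = (L₂ − L₁)/(α₁L₁ − α₂L₂)
L₂ − L₁ = 2.6611 − 2.6517 = 9.40×10⁻³ m
α₁L₁ − α₂L₂ = 12.5×10⁻⁶×2.6517 − 3.3×10⁻⁶×2.6611 = 2.436462×10⁻⁵ m/K
ΔT = 9.40×10⁻³ / 2.436462×10⁻⁵ = 385.805 K
T = 29.2 + 385.805 = 415.005 °C

T = 415.0 °C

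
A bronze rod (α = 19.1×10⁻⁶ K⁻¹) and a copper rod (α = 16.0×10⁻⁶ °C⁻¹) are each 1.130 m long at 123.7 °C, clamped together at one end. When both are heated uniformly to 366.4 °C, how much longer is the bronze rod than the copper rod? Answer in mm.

0.850 mm

ΔT = 242.7 K
bronze: ΔL = 19.1×10⁻⁶ × 1.130 m × 242.7 = 5.2382×10⁻³ m = 5.2382 mm
copper: ΔL = 16.0×10⁻⁶ × 1.130 m × 242.7 = 4.3880×10⁻³ m = 4.3880 mm
difference = 5.2382 − 4.3880 = 0.8502 mm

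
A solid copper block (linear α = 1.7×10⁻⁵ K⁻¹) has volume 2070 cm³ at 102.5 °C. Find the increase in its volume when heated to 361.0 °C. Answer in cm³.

ΔV = 27.3 cm³

Isotropic solid: β ≈ 3α = 5.1×10⁻⁵ /K; ΔT = 258.5 K
ΔV = 3αV₀ΔT = 3(1.7×10⁻⁵)(2070)(258.5) = 27.3 cm³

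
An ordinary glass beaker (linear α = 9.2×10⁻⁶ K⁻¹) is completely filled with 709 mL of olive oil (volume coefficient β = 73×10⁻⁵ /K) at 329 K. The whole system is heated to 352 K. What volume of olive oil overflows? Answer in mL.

11.5 mL

The beaker also expands: β_container ≈ 3α = 2.76×10⁻⁵ /K
Net overflow = V₀(β_liq − 3α_cont)ΔT
β − 3α = 7.30×10⁻⁴ − 2.76×10⁻⁵ = 7.024×10⁻⁴ /K; ΔT = 23 K
ΔV = 709 × 7.024×10⁻⁴ × 23 = 11.5 mL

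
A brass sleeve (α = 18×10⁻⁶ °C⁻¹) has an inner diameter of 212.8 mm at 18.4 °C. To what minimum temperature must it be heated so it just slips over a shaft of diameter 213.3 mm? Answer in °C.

Required Δd = 213.3 − 212.8 = 0.5 mm
Δd = αd₀ΔT ⇒ ΔT = Δd/(αd₀) = 0.5 / (18×10⁻⁶ × 212.8) = 130.53 K
T_min = 18.4 + 130.53 = 148.93 °C

T = 149 °C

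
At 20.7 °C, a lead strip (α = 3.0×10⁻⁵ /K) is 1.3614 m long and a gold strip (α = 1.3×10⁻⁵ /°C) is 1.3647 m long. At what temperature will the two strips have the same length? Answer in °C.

Equal length when α₁L₁ΔT − α₂L₂ΔT = L₂ − L₁ = 3.30×10⁻³ m
α₁L₁ = 4.0842×10⁻⁵, α₂L₂ = 1.77411×10⁻⁵ → Δ(αL) = 2.31009×10⁻⁵ m/K
ΔT = 3.30×10⁻³ / 2.31009×10⁻⁵ = 142.852 K, so T = 20.7 + 142.852 = 163.552 °C

T = 163.6 °C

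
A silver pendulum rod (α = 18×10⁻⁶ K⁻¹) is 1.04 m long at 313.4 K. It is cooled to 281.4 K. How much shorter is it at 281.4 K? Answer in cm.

|ΔT| = |281.4 − 313.4| = 32.0 K
ΔL = αL₀ΔT = (18×10⁻⁶)(1.04)(32.0) = 5.99×10⁻⁴ m

ΔL = 0.0599 cm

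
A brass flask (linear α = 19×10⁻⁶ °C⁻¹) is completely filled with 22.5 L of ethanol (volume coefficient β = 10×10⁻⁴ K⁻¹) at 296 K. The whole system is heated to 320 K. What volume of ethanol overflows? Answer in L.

0.509 L

The flask also expands: β_container ≈ 3α = 5.7×10⁻⁵ /K
Net overflow = V₀(β_liq − 3α_cont)ΔT
β − 3α = 1.00×10⁻³ − 5.7×10⁻⁵ = 9.43×10⁻⁴ /K; ΔT = 24 K
ΔV = 22.5 × 9.43×10⁻⁴ × 24 = 0.509 L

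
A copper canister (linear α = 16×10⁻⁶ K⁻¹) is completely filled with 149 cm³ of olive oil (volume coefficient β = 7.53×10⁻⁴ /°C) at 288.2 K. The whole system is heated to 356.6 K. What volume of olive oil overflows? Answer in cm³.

The canister also expands: β_container ≈ 3α = 4.8×10⁻⁵ /K
Net overflow = V₀(β_liq − 3α_cont)ΔT
β − 3α = 7.53×10⁻⁴ − 4.8×10⁻⁵ = 7.05×10⁻⁴ /K; ΔT = 68.4 K
ΔV = 149 × 7.05×10⁻⁴ × 68.4 = 7.19 cm³

7.19 cm³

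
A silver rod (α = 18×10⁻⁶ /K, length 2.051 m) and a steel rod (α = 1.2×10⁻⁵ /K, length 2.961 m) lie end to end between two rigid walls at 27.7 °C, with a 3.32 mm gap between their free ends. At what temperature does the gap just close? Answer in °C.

α₁L₁ = 3.6918×10⁻⁵ m/K, α₂L₂ = 3.5532×10⁻⁵ m/K → total 7.245×10⁻⁵ m/K
ΔT = g/(α₁L₁+α₂L₂) = 3.32×10⁻³ / 7.245×10⁻⁵ = 45.825 K
T = 27.7 + 45.825 = 73.525 °C

T = 73.5 °C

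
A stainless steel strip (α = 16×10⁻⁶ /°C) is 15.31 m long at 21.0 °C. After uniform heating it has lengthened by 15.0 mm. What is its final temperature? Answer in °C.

ΔL = αL₀ΔT ⇒ ΔT = ΔL / (αL₀)
ΔT = 15.0×10⁻³ m / (16×10⁻⁶ × 15.31 m) = 61.234 K
T = 21.0 + 61.234 = 82.234 °C

T = 82.2 °C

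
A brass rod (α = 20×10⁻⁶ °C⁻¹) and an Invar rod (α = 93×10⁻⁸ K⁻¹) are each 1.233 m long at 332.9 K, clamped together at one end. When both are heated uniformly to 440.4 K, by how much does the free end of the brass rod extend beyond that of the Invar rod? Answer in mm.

2.53 mm

ΔT = 107.5 K
brass: ΔL = 20×10⁻⁶ × 1.233 m × 107.5 = 2.6509×10⁻³ m = 2.6509 mm
Invar: ΔL = 93×10⁻⁸ × 1.233 m × 107.5 = 1.2327×10⁻⁴ m = 0.12327 mm
difference = 2.6509 − 0.12327 = 2.52763 mm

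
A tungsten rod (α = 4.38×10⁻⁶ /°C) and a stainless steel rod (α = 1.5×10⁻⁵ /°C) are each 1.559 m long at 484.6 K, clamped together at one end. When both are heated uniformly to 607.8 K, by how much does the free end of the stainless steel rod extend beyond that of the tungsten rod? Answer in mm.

ΔT = 123.2 K
tungsten: ΔL = 4.38×10⁻⁶ × 1.559 m × 123.2 = 8.4126×10⁻⁴ m = 0.84126 mm
stainless steel: ΔL = 1.5×10⁻⁵ × 1.559 m × 123.2 = 2.8810×10⁻³ m = 2.8810 mm
difference = 2.8810 − 0.84126 = 2.03974 mm

2.04 mm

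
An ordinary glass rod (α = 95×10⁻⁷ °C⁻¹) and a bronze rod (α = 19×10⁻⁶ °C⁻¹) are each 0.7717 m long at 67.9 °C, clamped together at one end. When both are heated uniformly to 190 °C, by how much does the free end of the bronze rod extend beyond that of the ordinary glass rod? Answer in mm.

0.895 mm

ΔT = 122.1 K
ordinary glass: ΔL = 95×10⁻⁷ × 0.7717 m × 122.1 = 8.9513×10⁻⁴ m = 0.89513 mm
bronze: ΔL = 19×10⁻⁶ × 0.7717 m × 122.1 = 1.7903×10⁻³ m = 1.7903 mm
difference = 1.7903 − 0.89513 = 0.89517 mm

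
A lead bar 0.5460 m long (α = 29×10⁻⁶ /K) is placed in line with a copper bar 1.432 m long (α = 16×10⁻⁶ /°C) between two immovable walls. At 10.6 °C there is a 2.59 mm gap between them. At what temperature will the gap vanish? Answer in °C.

Gap closes when ΔL₁ + ΔL₂ = 2.59 mm = 2.59×10⁻³ m
(α₁L₁ + α₂L₂)ΔT = g
α₁L₁ + α₂L₂ = 29×10⁻⁶×0.5460 + 16×10⁻⁶×1.432 = 3.8746×10⁻⁵ m/K
ΔT = 2.59×10⁻³ / 3.8746×10⁻⁵ = 66.846 K
T = 10.6 + 66.846 = 77.446 °C

T = 77.4 °C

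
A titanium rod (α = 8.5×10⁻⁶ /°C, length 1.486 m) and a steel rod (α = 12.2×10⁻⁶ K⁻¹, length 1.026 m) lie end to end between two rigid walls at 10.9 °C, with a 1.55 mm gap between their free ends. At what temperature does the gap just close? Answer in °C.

T = 72.5 °C

α₁L₁ = 1.2631×10⁻⁵ m/K, α₂L₂ = 1.25172×10⁻⁵ m/K → total 2.51482×10⁻⁵ m/K
ΔT = g/(α₁L₁+α₂L₂) = 1.55×10⁻³ / 2.51482×10⁻⁵ = 61.635 K
T = 10.9 + 61.635 = 72.535 °C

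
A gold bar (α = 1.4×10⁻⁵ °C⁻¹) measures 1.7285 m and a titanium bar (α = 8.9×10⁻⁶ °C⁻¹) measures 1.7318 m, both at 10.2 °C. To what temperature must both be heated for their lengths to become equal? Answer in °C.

T = 385.8 °C

Equal length when α₁L₁ΔT − α₂L₂ΔT = L₂ − L₁ = 3.30×10⁻³ m
α₁L₁ = 2.4199×10⁻⁵, α₂L₂ = 1.541302×10⁻⁵ → Δ(αL) = 8.78598×10⁻⁶ m/K
ΔT = 3.30×10⁻³ / 8.78598×10⁻⁶ = 375.598 K, so T = 10.2 + 375.598 = 385.798 °C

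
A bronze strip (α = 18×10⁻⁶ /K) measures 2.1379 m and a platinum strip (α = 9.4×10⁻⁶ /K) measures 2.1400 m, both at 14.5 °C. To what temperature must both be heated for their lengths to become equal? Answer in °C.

L₁(1 + α₁ΔT) = L₂(1 + α₂ΔT) ⇒ ΔT = (L₂ − L₁)/(α₁L₁ − α₂L₂)
L₂ − L₁ = 2.1400 − 2.1379 = 2.10×10⁻³ m
α₁L₁ − α₂L₂ = 18×10⁻⁶×2.1379 − 9.4×10⁻⁶×2.1400 = 1.83662×10⁻⁵ m/K
ΔT = 2.10×10⁻³ / 1.83662×10⁻⁵ = 114.340 K
T = 14.5 + 114.340 = 128.840 °C

T = 128.8 °C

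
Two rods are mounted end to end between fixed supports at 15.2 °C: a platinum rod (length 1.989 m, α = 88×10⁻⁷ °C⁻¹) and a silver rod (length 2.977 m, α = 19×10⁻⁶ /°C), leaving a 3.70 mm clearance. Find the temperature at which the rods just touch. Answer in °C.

T = 65.2 °C

Gap closes when ΔL₁ + ΔL₂ = 3.70 mm = 3.70×10⁻³ m
(α₁L₁ + α₂L₂)ΔT = g
α₁L₁ + α₂L₂ = 88×10⁻⁷×1.989 + 19×10⁻⁶×2.977 = 7.40662×10⁻⁵ m/K
ΔT = 3.70×10⁻³ / 7.40662×10⁻⁵ = 49.955 K
T = 15.2 + 49.955 = 65.155 °C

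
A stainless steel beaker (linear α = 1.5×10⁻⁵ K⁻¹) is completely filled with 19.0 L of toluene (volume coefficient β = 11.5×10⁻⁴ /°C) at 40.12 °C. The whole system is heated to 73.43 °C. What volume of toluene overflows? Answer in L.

0.699 L

The beaker also expands: β_container ≈ 3α = 4.5×10⁻⁵ /K
Net overflow = V₀(β_liq − 3α_cont)ΔT
β − 3α = 1.15×10⁻³ − 4.5×10⁻⁵ = 1.105×10⁻³ /K; ΔT = 33.31 K
ΔV = 19.0 × 1.105×10⁻³ × 33.31 = 0.699 L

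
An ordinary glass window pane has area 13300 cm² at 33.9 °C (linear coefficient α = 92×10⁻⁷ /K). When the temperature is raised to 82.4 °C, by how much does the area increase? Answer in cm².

Area coefficient ≈ 2α; |ΔT| = 48.5 K
ΔA = 2αA₀ΔT = 2(92×10⁻⁷)(13300)(48.5) = 11.9 cm²

ΔA = 11.9 cm²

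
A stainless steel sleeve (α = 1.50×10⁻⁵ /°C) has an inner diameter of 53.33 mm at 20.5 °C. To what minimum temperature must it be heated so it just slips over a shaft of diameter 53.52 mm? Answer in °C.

T = 258 °C

Required Δd = 53.52 − 53.33 = 0.19 mm
Δd = αd₀ΔT ⇒ ΔT = Δd/(αd₀) = 0.19 / (1.50×10⁻⁵ × 53.33) = 237.51 K
T_min = 20.5 + 237.51 = 258.01 °C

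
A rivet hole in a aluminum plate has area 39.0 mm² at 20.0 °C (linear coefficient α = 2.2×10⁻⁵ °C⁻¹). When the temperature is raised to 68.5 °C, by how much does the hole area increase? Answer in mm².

ΔA = 0.0832 mm²

Area coefficient ≈ 2α; |ΔT| = 48.5 K
ΔA = 2αA₀ΔT = 2(2.2×10⁻⁵)(39.0)(48.5) = 0.0832 mm²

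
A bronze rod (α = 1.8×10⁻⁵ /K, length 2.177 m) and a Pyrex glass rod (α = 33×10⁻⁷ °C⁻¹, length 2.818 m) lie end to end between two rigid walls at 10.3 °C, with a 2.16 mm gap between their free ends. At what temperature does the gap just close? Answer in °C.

T = 54.8 °C

α₁L₁ = 3.9186×10⁻⁵ m/K, α₂L₂ = 9.2994×10⁻⁶ m/K → total 4.84854×10⁻⁵ m/K
ΔT = g/(α₁L₁+α₂L₂) = 2.16×10⁻³ / 4.84854×10⁻⁵ = 44.549 K
T = 10.3 + 44.549 = 54.849 °C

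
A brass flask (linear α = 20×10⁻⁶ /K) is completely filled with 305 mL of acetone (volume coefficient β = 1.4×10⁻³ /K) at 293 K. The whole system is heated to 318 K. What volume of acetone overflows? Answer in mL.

The flask also expands: β_container ≈ 3α = 6.0×10⁻⁵ /K
Net overflow = V₀(β_liq − 3α_cont)ΔT
β − 3α = 1.40×10⁻³ − 6.0×10⁻⁵ = 1.34×10⁻³ /K; ΔT = 25 K
ΔV = 305 × 1.34×10⁻³ × 25 = 10.2 mL

10.2 mL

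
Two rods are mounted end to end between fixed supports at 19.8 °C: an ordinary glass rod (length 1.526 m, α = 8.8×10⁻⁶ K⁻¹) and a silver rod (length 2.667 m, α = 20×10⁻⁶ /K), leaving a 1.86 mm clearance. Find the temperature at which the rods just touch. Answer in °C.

Gap closes when ΔL₁ + ΔL₂ = 1.86 mm = 1.86×10⁻³ m
(α₁L₁ + α₂L₂)ΔT = g
α₁L₁ + α₂L₂ = 8.8×10⁻⁶×1.526 + 20×10⁻⁶×2.667 = 6.67688×10⁻⁵ m/K
ΔT = 1.86×10⁻³ / 6.67688×10⁻⁵ = 27.857 K
T = 19.8 + 27.857 = 47.657 °C

T = 47.7 °C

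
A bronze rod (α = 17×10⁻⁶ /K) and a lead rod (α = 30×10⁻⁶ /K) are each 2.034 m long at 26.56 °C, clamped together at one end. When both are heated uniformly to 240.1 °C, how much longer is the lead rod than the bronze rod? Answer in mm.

5.65 mm

ΔT = 213.54 K
bronze: ΔL = 17×10⁻⁶ × 2.034 m × 213.54 = 7.3838×10⁻³ m = 7.3838 mm
lead: ΔL = 30×10⁻⁶ × 2.034 m × 213.54 = 1.3030×10⁻² m = 13.030 mm
difference = 13.030 − 7.3838 = 5.6462 mm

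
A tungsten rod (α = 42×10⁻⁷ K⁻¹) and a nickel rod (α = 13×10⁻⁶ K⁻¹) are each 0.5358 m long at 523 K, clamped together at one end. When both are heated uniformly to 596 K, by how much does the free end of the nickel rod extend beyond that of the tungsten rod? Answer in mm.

ΔT = 73 K
tungsten: ΔL = 42×10⁻⁷ × 0.5358 m × 73 = 1.6428×10⁻⁴ m = 0.16428 mm
nickel: ΔL = 13×10⁻⁶ × 0.5358 m × 73 = 5.0847×10⁻⁴ m = 0.50847 mm
difference = 0.50847 − 0.16428 = 0.34419 mm

0.344 mm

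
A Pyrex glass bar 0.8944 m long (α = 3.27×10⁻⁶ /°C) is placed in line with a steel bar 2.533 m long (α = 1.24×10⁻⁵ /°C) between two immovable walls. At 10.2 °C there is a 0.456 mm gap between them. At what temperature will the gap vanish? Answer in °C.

Gap closes when ΔL₁ + ΔL₂ = 0.456 mm = 4.56×10⁻⁴ m
(α₁L₁ + α₂L₂)ΔT = g
α₁L₁ + α₂L₂ = 3.27×10⁻⁶×0.8944 + 1.24×10⁻⁵×2.533 = 3.4333888×10⁻⁵ m/K
ΔT = 4.56×10⁻⁴ / 3.4333888×10⁻⁵ = 13.281 K
T = 10.2 + 13.281 = 23.481 °C

T = 23.5 °C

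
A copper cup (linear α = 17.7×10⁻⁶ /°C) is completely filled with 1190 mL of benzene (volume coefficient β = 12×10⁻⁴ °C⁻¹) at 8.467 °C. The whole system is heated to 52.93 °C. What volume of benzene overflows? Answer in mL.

The cup also expands: β_container ≈ 3α = 5.31×10⁻⁵ /K
Net overflow = V₀(β_liq − 3α_cont)ΔT
β − 3α = 1.20×10⁻³ − 5.31×10⁻⁵ = 1.1469×10⁻³ /K; ΔT = 44.463 K
ΔV = 1190 × 1.1469×10⁻³ × 44.463 = 60.7 mL

60.7 mL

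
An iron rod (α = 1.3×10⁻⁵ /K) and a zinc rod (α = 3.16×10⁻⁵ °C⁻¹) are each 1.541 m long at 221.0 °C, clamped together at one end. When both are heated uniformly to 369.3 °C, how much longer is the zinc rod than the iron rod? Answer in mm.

4.25 mm

ΔT = 148.3 K
iron: ΔL = 1.3×10⁻⁵ × 1.541 m × 148.3 = 2.9709×10⁻³ m = 2.9709 mm
zinc: ΔL = 3.16×10⁻⁵ × 1.541 m × 148.3 = 7.2216×10⁻³ m = 7.2216 mm
difference = 7.2216 − 2.9709 = 4.2507 mm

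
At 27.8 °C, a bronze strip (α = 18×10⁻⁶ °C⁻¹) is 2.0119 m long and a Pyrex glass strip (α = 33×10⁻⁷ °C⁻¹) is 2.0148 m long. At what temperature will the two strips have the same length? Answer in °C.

L₁(1 + α₁ΔT) = L₂(1 + α₂ΔT) ⇒ ΔT = (L₂ − L₁)/(α₁L₁ − α₂L₂)
L₂ − L₁ = 2.0148 − 2.0119 = 2.90×10⁻³ m
α₁L₁ − α₂L₂ = 18×10⁻⁶×2.0119 − 33×10⁻⁷×2.0148 = 2.956536×10⁻⁵ m/K
ΔT = 2.90×10⁻³ / 2.956536×10⁻⁵ = 98.088 K
T = 27.8 + 98.088 = 125.888 °C

T = 125.9 °C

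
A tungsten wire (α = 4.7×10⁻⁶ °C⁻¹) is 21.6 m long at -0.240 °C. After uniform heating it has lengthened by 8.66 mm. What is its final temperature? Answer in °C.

ΔL = αL₀ΔT ⇒ ΔT = ΔL / (αL₀)
ΔT = 8.66×10⁻³ m / (4.7×10⁻⁶ × 21.6 m) = 85.303 K
T = -0.240 + 85.303 = 85.063 °C

T = 85.1 °C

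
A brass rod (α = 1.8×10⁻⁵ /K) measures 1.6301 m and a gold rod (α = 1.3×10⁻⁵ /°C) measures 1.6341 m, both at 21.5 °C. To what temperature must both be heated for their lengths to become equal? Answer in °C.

T = 515.4 °C

L₁(1 + α₁ΔT) = L₂(1 + α₂ΔT) ⇒ ΔT = (L₂ − L₁)/(α₁L₁ − α₂L₂)
L₂ − L₁ = 1.6341 − 1.6301 = 4.00×10⁻³ m
α₁L₁ − α₂L₂ = 1.8×10⁻⁵×1.6301 − 1.3×10⁻⁵×1.6341 = 8.0985×10⁻⁶ m/K
ΔT = 4.00×10⁻³ / 8.0985×10⁻⁶ = 493.919 K
T = 21.5 + 493.919 = 515.419 °C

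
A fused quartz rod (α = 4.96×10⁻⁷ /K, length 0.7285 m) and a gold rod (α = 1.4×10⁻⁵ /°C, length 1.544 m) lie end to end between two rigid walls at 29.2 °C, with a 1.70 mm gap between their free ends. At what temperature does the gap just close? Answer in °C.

Gap closes when ΔL₁ + ΔL₂ = 1.70 mm = 1.70×10⁻³ m
(α₁L₁ + α₂L₂)ΔT = g
α₁L₁ + α₂L₂ = 4.96×10⁻⁷×0.7285 + 1.4×10⁻⁵×1.544 = 2.1977336×10⁻⁵ m/K
ΔT = 1.70×10⁻³ / 2.1977336×10⁻⁵ = 77.35 K
T = 29.2 + 77.35 = 106.55 °C

T = 107 °C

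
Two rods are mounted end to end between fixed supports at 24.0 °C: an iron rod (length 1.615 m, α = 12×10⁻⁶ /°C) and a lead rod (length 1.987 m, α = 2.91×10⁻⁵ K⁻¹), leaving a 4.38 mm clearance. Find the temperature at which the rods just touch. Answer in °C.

Gap closes when ΔL₁ + ΔL₂ = 4.38 mm = 4.38×10⁻³ m
(α₁L₁ + α₂L₂)ΔT = g
α₁L₁ + α₂L₂ = 12×10⁻⁶×1.615 + 2.91×10⁻⁵×1.987 = 7.72017×10⁻⁵ m/K
ΔT = 4.38×10⁻³ / 7.72017×10⁻⁵ = 56.735 K
T = 24.0 + 56.735 = 80.735 °C

T = 80.7 °C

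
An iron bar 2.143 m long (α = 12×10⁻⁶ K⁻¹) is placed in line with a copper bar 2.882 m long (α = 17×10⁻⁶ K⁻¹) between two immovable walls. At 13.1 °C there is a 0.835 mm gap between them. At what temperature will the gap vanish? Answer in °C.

T = 24.3 °C

α₁L₁ = 2.5716×10⁻⁵ m/K, α₂L₂ = 4.8994×10⁻⁵ m/K → total 7.471×10⁻⁵ m/K
ΔT = g/(α₁L₁+α₂L₂) = 8.35×10⁻⁴ / 7.471×10⁻⁵ = 11.177 K
T = 13.1 + 11.177 = 24.277 °C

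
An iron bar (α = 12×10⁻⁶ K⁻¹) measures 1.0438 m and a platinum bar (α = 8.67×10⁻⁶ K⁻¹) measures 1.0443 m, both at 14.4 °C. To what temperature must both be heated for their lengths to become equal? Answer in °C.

L₁(1 + α₁ΔT) = L₂(1 + α₂ΔT) ⇒ ΔT = (L₂ − L₁)/(α₁L₁ − α₂L₂)
L₂ − L₁ = 1.0443 − 1.0438 = 5.00×10⁻⁴ m
α₁L₁ − α₂L₂ = 12×10⁻⁶×1.0438 − 8.67×10⁻⁶×1.0443 = 3.471519×10⁻⁶ m/K
ΔT = 5.00×10⁻⁴ / 3.471519×10⁻⁶ = 144.029 K
T = 14.4 + 144.029 = 158.429 °C

T = 158.4 °C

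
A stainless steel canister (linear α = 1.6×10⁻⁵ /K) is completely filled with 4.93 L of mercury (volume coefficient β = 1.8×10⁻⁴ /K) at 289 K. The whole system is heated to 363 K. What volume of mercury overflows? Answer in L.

The canister also expands: β_container ≈ 3α = 4.8×10⁻⁵ /K
Net overflow = V₀(β_liq − 3α_cont)ΔT
β − 3α = 1.80×10⁻⁴ − 4.8×10⁻⁵ = 1.32×10⁻⁴ /K; ΔT = 74 K
ΔV = 4.93 × 1.32×10⁻⁴ × 74 = 0.0482 L

0.0482 L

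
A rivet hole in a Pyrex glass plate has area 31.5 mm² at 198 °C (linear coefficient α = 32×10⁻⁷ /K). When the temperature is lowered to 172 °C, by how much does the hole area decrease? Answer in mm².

ΔA = 0.00524 mm²

Area coefficient ≈ 2α; |ΔT| = 26 K
ΔA = 2αA₀ΔT = 2(32×10⁻⁷)(31.5)(26) = 5.24×10⁻³ mm²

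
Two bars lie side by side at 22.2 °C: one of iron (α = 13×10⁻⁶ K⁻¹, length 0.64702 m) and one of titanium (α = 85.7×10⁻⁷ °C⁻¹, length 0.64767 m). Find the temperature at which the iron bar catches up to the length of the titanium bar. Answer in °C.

Equal length when α₁L₁ΔT − α₂L₂ΔT = L₂ − L₁ = 6.50×10⁻⁴ m
α₁L₁ = 8.41126×10⁻⁶, α₂L₂ = 5.5505319×10⁻⁶ → Δ(αL) = 2.8607281×10⁻⁶ m/K
ΔT = 6.50×10⁻⁴ / 2.8607281×10⁻⁶ = 227.215 K, so T = 22.2 + 227.215 = 249.415 °C

T = 249.4 °C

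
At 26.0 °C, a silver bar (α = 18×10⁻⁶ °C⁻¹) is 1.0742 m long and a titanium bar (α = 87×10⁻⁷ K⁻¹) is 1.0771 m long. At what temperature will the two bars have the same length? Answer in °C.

T = 317.0 °C

Equal length when α₁L₁ΔT − α₂L₂ΔT = L₂ − L₁ = 2.90×10⁻³ m
α₁L₁ = 1.93356×10⁻⁵, α₂L₂ = 9.37077×10⁻⁶ → Δ(αL) = 9.96483×10⁻⁶ m/K
ΔT = 2.90×10⁻³ / 9.96483×10⁻⁶ = 291.024 K, so T = 26.0 + 291.024 = 317.024 °C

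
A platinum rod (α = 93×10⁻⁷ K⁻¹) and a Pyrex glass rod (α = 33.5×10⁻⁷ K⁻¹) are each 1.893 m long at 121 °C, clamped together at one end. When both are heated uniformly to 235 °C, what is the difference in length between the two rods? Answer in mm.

1.28 mm

ΔT = 114 K
platinum: ΔL = 93×10⁻⁷ × 1.893 m × 114 = 2.0070×10⁻³ m = 2.0070 mm
Pyrex glass: ΔL = 33.5×10⁻⁷ × 1.893 m × 114 = 7.2294×10⁻⁴ m = 0.72294 mm
difference = 2.0070 − 0.72294 = 1.28406 mm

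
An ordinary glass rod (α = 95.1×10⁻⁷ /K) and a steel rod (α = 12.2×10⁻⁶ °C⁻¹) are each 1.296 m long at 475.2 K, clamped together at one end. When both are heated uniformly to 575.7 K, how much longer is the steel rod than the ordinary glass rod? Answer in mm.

ΔT = 100.5 K
ordinary glass: ΔL = 95.1×10⁻⁷ × 1.296 m × 100.5 = 1.2387×10⁻³ m = 1.2387 mm
steel: ΔL = 12.2×10⁻⁶ × 1.296 m × 100.5 = 1.5890×10⁻³ m = 1.5890 mm
difference = 1.5890 − 1.2387 = 0.3503 mm

0.350 mm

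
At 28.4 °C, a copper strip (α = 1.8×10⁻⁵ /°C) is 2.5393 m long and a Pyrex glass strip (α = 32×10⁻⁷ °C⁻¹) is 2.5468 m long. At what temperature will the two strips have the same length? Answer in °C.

T = 228.1 °C

Equal length when α₁L₁ΔT − α₂L₂ΔT = L₂ − L₁ = 7.50×10⁻³ m
α₁L₁ = 4.57074×10⁻⁵, α₂L₂ = 8.14976×10⁻⁶ → Δ(αL) = 3.755764×10⁻⁵ m/K
ΔT = 7.50×10⁻³ / 3.755764×10⁻⁵ = 199.693 K, so T = 28.4 + 199.693 = 228.093 °C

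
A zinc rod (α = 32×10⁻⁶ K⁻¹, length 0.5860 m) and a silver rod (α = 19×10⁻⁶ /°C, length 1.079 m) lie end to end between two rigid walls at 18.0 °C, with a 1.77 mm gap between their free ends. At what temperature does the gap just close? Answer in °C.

Gap closes when ΔL₁ + ΔL₂ = 1.77 mm = 1.77×10⁻³ m
(α₁L₁ + α₂L₂)ΔT = g
α₁L₁ + α₂L₂ = 32×10⁻⁶×0.5860 + 19×10⁻⁶×1.079 = 3.9253×10⁻⁵ m/K
ΔT = 1.77×10⁻³ / 3.9253×10⁻⁵ = 45.092 K
T = 18.0 + 45.092 = 63.092 °C

T = 63.1 °C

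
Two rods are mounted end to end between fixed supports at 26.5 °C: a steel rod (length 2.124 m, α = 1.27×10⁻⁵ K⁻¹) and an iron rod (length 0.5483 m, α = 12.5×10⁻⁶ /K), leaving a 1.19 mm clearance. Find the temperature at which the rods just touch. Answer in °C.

T = 61.7 °C

α₁L₁ = 2.69748×10⁻⁵ m/K, α₂L₂ = 6.85375×10⁻⁶ m/K → total 3.382855×10⁻⁵ m/K
ΔT = g/(α₁L₁+α₂L₂) = 1.19×10⁻³ / 3.382855×10⁻⁵ = 35.177 K
T = 26.5 + 35.177 = 61.677 °C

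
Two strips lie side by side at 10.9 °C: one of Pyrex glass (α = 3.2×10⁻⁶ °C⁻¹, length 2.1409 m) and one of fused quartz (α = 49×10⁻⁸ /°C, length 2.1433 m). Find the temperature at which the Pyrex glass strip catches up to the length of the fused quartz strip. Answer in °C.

Equal length when α₁L₁ΔT − α₂L₂ΔT = L₂ − L₁ = 2.40×10⁻³ m
α₁L₁ = 6.85088×10⁻⁶, α₂L₂ = 1.050217×10⁻⁶ → Δ(αL) = 5.800663×10⁻⁶ m/K
ΔT = 2.40×10⁻³ / 5.800663×10⁻⁶ = 413.746 K, so T = 10.9 + 413.746 = 424.646 °C

T = 424.6 °C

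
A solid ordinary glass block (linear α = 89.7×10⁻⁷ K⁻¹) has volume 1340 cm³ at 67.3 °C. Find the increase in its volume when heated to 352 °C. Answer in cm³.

Isotropic solid: β ≈ 3α = 2.7×10⁻⁵ /K; ΔT = 284.7 K
ΔV = 3αV₀ΔT = 3(89.7×10⁻⁷)(1340)(284.7) = 10.3 cm³

ΔV = 10.3 cm³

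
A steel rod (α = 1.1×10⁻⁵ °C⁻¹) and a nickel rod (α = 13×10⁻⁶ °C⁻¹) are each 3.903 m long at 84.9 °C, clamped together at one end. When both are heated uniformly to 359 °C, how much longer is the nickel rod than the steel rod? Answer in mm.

ΔT = 274.1 K
steel: ΔL = 1.1×10⁻⁵ × 3.903 m × 274.1 = 1.1768×10⁻² m = 11.768 mm
nickel: ΔL = 13×10⁻⁶ × 3.903 m × 274.1 = 1.3908×10⁻² m = 13.908 mm
difference = 13.908 − 11.768 = 2.140 mm

2.14 mm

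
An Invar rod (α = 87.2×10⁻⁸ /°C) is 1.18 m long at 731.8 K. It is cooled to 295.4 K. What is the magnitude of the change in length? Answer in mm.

ΔL = 0.449 mm

|ΔT| = |295.4 − 731.8| = 436.4 K
ΔL = αL₀ΔT = (87.2×10⁻⁸)(1.18)(436.4) = 4.49×10⁻⁴ m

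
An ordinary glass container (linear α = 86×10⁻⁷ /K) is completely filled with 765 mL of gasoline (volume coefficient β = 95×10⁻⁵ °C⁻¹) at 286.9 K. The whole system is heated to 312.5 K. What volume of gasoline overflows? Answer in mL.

The container also expands: β_container ≈ 3α = 2.58×10⁻⁵ /K
Net overflow = V₀(β_liq − 3α_cont)ΔT
β − 3α = 9.50×10⁻⁴ − 2.58×10⁻⁵ = 9.242×10⁻⁴ /K; ΔT = 25.6 K
ΔV = 765 × 9.242×10⁻⁴ × 25.6 = 18.1 mL

18.1 mL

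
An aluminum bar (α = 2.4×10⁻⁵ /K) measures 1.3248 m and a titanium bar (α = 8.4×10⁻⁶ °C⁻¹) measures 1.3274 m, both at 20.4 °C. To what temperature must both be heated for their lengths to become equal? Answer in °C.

T = 146.3 °C

Equal length when α₁L₁ΔT − α₂L₂ΔT = L₂ − L₁ = 2.60×10⁻³ m
α₁L₁ = 3.17952×10⁻⁵, α₂L₂ = 1.115016×10⁻⁵ → Δ(αL) = 2.064504×10⁻⁵ m/K
ΔT = 2.60×10⁻³ / 2.064504×10⁻⁵ = 125.938 K, so T = 20.4 + 125.938 = 146.338 °C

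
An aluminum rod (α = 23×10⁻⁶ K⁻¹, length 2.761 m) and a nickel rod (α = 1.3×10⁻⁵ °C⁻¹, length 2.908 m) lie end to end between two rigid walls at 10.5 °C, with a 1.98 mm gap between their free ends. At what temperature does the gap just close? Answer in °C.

T = 30.0 °C

α₁L₁ = 6.3503×10⁻⁵ m/K, α₂L₂ = 3.7804×10⁻⁵ m/K → total 1.01307×10⁻⁴ m/K
ΔT = g/(α₁L₁+α₂L₂) = 1.98×10⁻³ / 1.01307×10⁻⁴ = 19.545 K
T = 10.5 + 19.545 = 30.045 °C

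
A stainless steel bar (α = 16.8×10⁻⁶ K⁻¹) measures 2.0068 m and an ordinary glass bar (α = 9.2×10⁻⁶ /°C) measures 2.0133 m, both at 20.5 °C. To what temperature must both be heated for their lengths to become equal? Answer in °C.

T = 448.4 °C

L₁(1 + α₁ΔT) = L₂(1 + α₂ΔT) ⇒ ΔT = (L₂ − L₁)/(α₁L₁ − α₂L₂)
L₂ − L₁ = 2.0133 − 2.0068 = 6.50×10⁻³ m
α₁L₁ − α₂L₂ = 16.8×10⁻⁶×2.0068 − 9.2×10⁻⁶×2.0133 = 1.519188×10⁻⁵ m/K
ΔT = 6.50×10⁻³ / 1.519188×10⁻⁵ = 427.860 K
T = 20.5 + 427.860 = 448.360 °C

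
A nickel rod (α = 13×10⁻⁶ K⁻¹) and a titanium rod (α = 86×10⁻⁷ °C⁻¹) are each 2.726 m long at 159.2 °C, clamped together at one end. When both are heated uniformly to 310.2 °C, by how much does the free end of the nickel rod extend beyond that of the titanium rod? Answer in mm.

ΔT = 151.0 K
nickel: ΔL = 13×10⁻⁶ × 2.726 m × 151.0 = 5.3511×10⁻³ m = 5.3511 mm
titanium: ΔL = 86×10⁻⁷ × 2.726 m × 151.0 = 3.5400×10⁻³ m = 3.5400 mm
difference = 5.3511 − 3.5400 = 1.8111 mm

1.81 mm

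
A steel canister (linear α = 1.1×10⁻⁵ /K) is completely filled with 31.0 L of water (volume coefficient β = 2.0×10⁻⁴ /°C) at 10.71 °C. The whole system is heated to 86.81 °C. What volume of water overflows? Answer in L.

0.394 L

The canister also expands: β_container ≈ 3α = 3.3×10⁻⁵ /K
Net overflow = V₀(β_liq − 3α_cont)ΔT
β − 3α = 2.00×10⁻⁴ − 3.3×10⁻⁵ = 1.67×10⁻⁴ /K; ΔT = 76.10 K
ΔV = 31.0 × 1.67×10⁻⁴ × 76.10 = 0.394 L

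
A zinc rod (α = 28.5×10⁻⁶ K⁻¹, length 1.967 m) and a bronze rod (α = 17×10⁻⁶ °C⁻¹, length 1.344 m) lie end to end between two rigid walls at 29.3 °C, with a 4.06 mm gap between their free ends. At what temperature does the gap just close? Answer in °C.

T = 80.8 °C

Gap closes when ΔL₁ + ΔL₂ = 4.06 mm = 4.06×10⁻³ m
(α₁L₁ + α₂L₂)ΔT = g
α₁L₁ + α₂L₂ = 28.5×10⁻⁶×1.967 + 17×10⁻⁶×1.344 = 7.89075×10⁻⁵ m/K
ΔT = 4.06×10⁻³ / 7.89075×10⁻⁵ = 51.453 K
T = 29.3 + 51.453 = 80.753 °C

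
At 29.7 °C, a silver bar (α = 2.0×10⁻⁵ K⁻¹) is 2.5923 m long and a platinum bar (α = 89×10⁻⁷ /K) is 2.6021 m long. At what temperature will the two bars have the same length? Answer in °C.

Equal length when α₁L₁ΔT − α₂L₂ΔT = L₂ − L₁ = 9.80×10⁻³ m
α₁L₁ = 5.1846×10⁻⁵, α₂L₂ = 2.315869×10⁻⁵ → Δ(αL) = 2.868731×10⁻⁵ m/K
ΔT = 9.80×10⁻³ / 2.868731×10⁻⁵ = 341.614 K, so T = 29.7 + 341.614 = 371.314 °C

T = 371.3 °C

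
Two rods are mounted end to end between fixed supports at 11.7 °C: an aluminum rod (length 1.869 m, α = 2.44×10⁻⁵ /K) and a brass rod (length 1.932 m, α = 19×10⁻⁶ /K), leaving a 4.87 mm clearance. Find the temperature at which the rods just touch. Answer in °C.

T = 70.9 °C

Gap closes when ΔL₁ + ΔL₂ = 4.87 mm = 4.87×10⁻³ m
(α₁L₁ + α₂L₂)ΔT = g
α₁L₁ + α₂L₂ = 2.44×10⁻⁵×1.869 + 19×10⁻⁶×1.932 = 8.23116×10⁻⁵ m/K
ΔT = 4.87×10⁻³ / 8.23116×10⁻⁵ = 59.165 K
T = 11.7 + 59.165 = 70.865 °C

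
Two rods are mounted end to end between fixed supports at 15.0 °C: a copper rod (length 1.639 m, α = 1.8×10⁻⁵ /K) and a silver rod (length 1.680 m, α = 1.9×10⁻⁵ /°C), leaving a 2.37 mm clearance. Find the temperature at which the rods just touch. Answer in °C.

T = 53.6 °C

α₁L₁ = 2.9502×10⁻⁵ m/K, α₂L₂ = 3.192×10⁻⁵ m/K → total 6.1422×10⁻⁵ m/K
ΔT = g/(α₁L₁+α₂L₂) = 2.37×10⁻³ / 6.1422×10⁻⁵ = 38.586 K
T = 15.0 + 38.586 = 53.586 °C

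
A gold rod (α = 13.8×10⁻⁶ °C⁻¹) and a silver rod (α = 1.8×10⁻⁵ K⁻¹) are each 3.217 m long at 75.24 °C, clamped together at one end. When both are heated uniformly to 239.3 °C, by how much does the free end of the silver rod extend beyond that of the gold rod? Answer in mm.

ΔT = 164.06 K
gold: ΔL = 13.8×10⁻⁶ × 3.217 m × 164.06 = 7.2834×10⁻³ m = 7.2834 mm
silver: ΔL = 1.8×10⁻⁵ × 3.217 m × 164.06 = 9.5001×10⁻³ m = 9.5001 mm
difference = 9.5001 − 7.2834 = 2.2167 mm

2.22 mm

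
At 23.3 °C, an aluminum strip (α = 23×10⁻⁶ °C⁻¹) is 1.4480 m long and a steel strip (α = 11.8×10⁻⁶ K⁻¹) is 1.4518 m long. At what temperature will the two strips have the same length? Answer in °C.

L₁(1 + α₁ΔT) = L₂(1 + α₂ΔT) ⇒ ΔT = (L₂ − L₁)/(α₁L₁ − α₂L₂)
L₂ − L₁ = 1.4518 − 1.4480 = 3.80×10⁻³ m
α₁L₁ − α₂L₂ = 23×10⁻⁶×1.4480 − 11.8×10⁻⁶×1.4518 = 1.617276×10⁻⁵ m/K
ΔT = 3.80×10⁻³ / 1.617276×10⁻⁵ = 234.963 K
T = 23.3 + 234.963 = 258.263 °C

T = 258.3 °C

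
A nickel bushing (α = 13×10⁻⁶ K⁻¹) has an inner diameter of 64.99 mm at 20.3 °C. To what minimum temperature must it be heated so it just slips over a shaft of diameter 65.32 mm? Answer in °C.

T = 411 °C

Required Δd = 65.32 − 64.99 = 0.33 mm
Δd = αd₀ΔT ⇒ ΔT = Δd/(αd₀) = 0.33 / (13×10⁻⁶ × 64.99) = 390.59 K
T_min = 20.3 + 390.59 = 410.89 °C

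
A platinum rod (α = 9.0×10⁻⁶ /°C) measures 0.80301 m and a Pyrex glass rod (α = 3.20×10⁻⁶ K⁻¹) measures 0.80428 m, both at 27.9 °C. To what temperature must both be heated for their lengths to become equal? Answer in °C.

L₁(1 + α₁ΔT) = L₂(1 + α₂ΔT) ⇒ ΔT = (L₂ − L₁)/(α₁L₁ − α₂L₂)
L₂ − L₁ = 0.80428 − 0.80301 = 1.27×10⁻³ m
α₁L₁ − α₂L₂ = 9.0×10⁻⁶×0.80301 − 3.20×10⁻⁶×0.80428 = 4.653394×10⁻⁶ m/K
ΔT = 1.27×10⁻³ / 4.653394×10⁻⁶ = 272.919 K
T = 27.9 + 272.919 = 300.819 °C

T = 300.8 °C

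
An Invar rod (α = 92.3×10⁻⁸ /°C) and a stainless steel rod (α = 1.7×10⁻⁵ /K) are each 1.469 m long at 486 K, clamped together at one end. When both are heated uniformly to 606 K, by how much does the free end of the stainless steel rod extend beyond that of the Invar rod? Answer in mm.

ΔT = 120 K
Invar: ΔL = 92.3×10⁻⁸ × 1.469 m × 120 = 1.6271×10⁻⁴ m = 0.16271 mm
stainless steel: ΔL = 1.7×10⁻⁵ × 1.469 m × 120 = 2.9968×10⁻³ m = 2.9968 mm
difference = 2.9968 − 0.16271 = 2.83409 mm

2.83 mm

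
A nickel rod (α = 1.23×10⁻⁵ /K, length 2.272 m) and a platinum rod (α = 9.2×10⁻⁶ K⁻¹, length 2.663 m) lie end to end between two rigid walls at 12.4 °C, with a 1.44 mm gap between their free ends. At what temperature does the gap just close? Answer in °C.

α₁L₁ = 2.79456×10⁻⁵ m/K, α₂L₂ = 2.44996×10⁻⁵ m/K → total 5.24452×10⁻⁵ m/K
ΔT = g/(α₁L₁+α₂L₂) = 1.44×10⁻³ / 5.24452×10⁻⁵ = 27.457 K
T = 12.4 + 27.457 = 39.857 °C

T = 39.9 °C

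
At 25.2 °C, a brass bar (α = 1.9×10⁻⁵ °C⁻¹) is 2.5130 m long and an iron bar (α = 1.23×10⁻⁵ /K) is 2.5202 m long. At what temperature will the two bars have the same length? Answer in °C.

T = 455.1 °C

L₁(1 + α₁ΔT) = L₂(1 + α₂ΔT) ⇒ ΔT = (L₂ − L₁)/(α₁L₁ − α₂L₂)
L₂ − L₁ = 2.5202 − 2.5130 = 7.20×10⁻³ m
α₁L₁ − α₂L₂ = 1.9×10⁻⁵×2.5130 − 1.23×10⁻⁵×2.5202 = 1.674854×10⁻⁵ m/K
ΔT = 7.20×10⁻³ / 1.674854×10⁻⁵ = 429.888 K
T = 25.2 + 429.888 = 455.088 °C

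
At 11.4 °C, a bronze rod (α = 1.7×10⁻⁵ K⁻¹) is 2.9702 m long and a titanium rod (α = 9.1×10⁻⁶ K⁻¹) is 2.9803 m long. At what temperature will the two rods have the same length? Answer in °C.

T = 443.5 °C

Equal length when α₁L₁ΔT − α₂L₂ΔT = L₂ − L₁ = 1.01×10⁻² m
α₁L₁ = 5.04934×10⁻⁵, α₂L₂ = 2.712073×10⁻⁵ → Δ(αL) = 2.337267×10⁻⁵ m/K
ΔT = 1.01×10⁻² / 2.337267×10⁻⁵ = 432.129 K, so T = 11.4 + 432.129 = 443.529 °C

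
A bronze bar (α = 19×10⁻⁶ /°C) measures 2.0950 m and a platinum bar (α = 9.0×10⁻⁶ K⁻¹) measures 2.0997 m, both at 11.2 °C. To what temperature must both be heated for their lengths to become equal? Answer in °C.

T = 236.0 °C

Equal length when α₁L₁ΔT − α₂L₂ΔT = L₂ − L₁ = 4.70×10⁻³ m
α₁L₁ = 3.9805×10⁻⁵, α₂L₂ = 1.88973×10⁻⁵ → Δ(αL) = 2.09077×10⁻⁵ m/K
ΔT = 4.70×10⁻³ / 2.09077×10⁻⁵ = 224.798 K, so T = 11.2 + 224.798 = 235.998 °C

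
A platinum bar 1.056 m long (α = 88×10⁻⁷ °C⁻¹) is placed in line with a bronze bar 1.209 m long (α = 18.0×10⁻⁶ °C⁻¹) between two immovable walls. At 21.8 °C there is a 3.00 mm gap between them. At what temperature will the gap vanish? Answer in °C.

Gap closes when ΔL₁ + ΔL₂ = 3.00 mm = 3.00×10⁻³ m
(α₁L₁ + α₂L₂)ΔT = g
α₁L₁ + α₂L₂ = 88×10⁻⁷×1.056 + 18.0×10⁻⁶×1.209 = 3.10548×10⁻⁵ m/K
ΔT = 3.00×10⁻³ / 3.10548×10⁻⁵ = 96.60 K
T = 21.8 + 96.60 = 118.40 °C

T = 118 °C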